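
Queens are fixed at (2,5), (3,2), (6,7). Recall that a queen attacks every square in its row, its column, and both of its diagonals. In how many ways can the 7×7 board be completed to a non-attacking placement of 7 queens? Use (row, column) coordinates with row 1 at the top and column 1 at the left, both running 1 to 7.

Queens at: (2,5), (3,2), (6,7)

1

Branch on row 1: col 1 → 1; col 3 → 0.
Sum: 1 + 0 = 1.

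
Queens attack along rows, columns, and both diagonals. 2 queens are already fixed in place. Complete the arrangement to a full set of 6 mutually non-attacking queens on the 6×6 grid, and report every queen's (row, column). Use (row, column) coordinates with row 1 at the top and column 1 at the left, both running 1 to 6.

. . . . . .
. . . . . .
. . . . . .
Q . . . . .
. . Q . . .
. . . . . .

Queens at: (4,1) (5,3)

Row 1: attacked by (4,1)→{1,4}; (5,3)→{3}. Safe: 2, 5, 6. Place at column 2.
Row 2: attacked by (1,2)→{1,2,3}; (4,1)→{1,3}; (5,3)→{3,6}. Safe: 4, 5. Place at column 4.
Row 3: attacked by (1,2)→{2,4}; (2,4)→{3,4,5}; (4,1)→{1,2}; (5,3)→{1,3,5}. Safe: 6. Place at column 6.
Row 6: attacked by (1,2)→{2}; (2,4)→{4}; (3,6)→{3,6}; (4,1)→{1,3}; (5,3)→{2,3,4}. Safe: 5. Place at column 5.
Columns [2, 4, 6, 1, 3, 5], r−c [-1, -2, -3, 3, 2, 1], r+c [3, 6, 9, 5, 8, 11] are all distinct, so no two queens attack.

(1,2) (2,4) (3,6) (4,1) (5,3) (6,5)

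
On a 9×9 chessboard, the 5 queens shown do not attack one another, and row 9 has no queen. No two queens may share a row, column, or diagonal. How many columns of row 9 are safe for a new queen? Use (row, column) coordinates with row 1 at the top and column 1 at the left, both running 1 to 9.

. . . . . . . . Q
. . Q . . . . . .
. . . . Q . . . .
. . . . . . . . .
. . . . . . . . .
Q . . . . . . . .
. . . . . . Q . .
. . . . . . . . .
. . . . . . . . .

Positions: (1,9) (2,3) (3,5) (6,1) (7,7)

3

(1,9) attacks row 9 at column 9 and diagonals 1.
(2,3) attacks row 9 at column 3.
(3,5) attacks row 9 at column 5.
(6,1) attacks row 9 at column 1 and diagonals 4.
(7,7) attacks row 9 at column 7 and diagonals 5, 9.
Attacked columns: {1, 3, 4, 5, 7, 9}. Safe: {2, 6, 8}.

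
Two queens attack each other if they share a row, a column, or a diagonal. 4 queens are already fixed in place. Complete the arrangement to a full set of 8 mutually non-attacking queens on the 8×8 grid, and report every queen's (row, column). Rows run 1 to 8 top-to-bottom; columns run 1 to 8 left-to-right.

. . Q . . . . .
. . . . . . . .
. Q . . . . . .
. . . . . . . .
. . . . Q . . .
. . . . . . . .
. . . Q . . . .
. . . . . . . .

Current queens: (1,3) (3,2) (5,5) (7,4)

Row 2: attacked by (1,3)→{2,3,4}; (3,2)→{1,2,3}; (5,5)→{2,5,8}; (7,4)→{4}. Safe: 6, 7. Place at column 7.
Row 4: attacked by (1,3)→{3,6}; (2,7)→{5,7}; (3,2)→{1,2,3}; (5,5)→{4,5,6}; (7,4)→{1,4,7}. Safe: 8. Place at column 8.
Row 6: attacked by (1,3)→{3,8}; (2,7)→{3,7}; (3,2)→{2,5}; (4,8)→{6,8}; (5,5)→{4,5,6}; (7,4)→{3,4,5}. Safe: 1. Place at column 1.
Row 8: attacked by (1,3)→{3}; (2,7)→{1,7}; (3,2)→{2,7}; (4,8)→{4,8}; (5,5)→{2,5,8}; (6,1)→{1,3}; (7,4)→{3,4,5}. Safe: 6. Place at column 6.
Columns [3, 7, 2, 8, 5, 1, 4, 6], r−c [-2, -5, 1, -4, 0, 5, 3, 2], r+c [4, 9, 5, 12, 10, 7, 11, 14] are all distinct, so no two queens attack.

(1,3) (2,7) (3,2) (4,8) (5,5) (6,1) (7,4) (8,6)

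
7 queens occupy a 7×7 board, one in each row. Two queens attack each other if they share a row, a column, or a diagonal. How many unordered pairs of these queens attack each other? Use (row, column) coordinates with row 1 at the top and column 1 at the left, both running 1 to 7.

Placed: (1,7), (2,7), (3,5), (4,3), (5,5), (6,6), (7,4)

4

Same column: (1,7)–(2,7) (column 7); (3,5)–(5,5) (column 5).
Same diagonal: (1,7)–(3,5) (|1−3| = |7−5| = 2); (5,5)–(6,6) (|5−6| = |5−6| = 1).
Total attacking pairs: 4.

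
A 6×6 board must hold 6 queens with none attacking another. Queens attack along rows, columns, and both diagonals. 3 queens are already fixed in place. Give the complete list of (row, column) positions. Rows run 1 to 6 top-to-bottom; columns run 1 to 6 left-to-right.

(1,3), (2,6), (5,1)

Row 3: attacked by (1,3)→{1,3,5}; (2,6)→{5,6}; (5,1)→{1,3}. Safe: 2, 4. Place at column 2.
Row 4: attacked by (1,3)→{3,6}; (2,6)→{4,6}; (3,2)→{1,2,3}; (5,1)→{1,2}. Safe: 5. Place at column 5.
Row 6: attacked by (1,3)→{3}; (2,6)→{2,6}; (3,2)→{2,5}; (4,5)→{3,5}; (5,1)→{1,2}. Safe: 4. Place at column 4.
Columns [3, 6, 2, 5, 1, 4], r−c [-2, -4, 1, -1, 4, 2], r+c [4, 8, 5, 9, 6, 10] are all distinct, so no two queens attack.

(1,3) (2,6) (3,2) (4,5) (5,1) (6,4)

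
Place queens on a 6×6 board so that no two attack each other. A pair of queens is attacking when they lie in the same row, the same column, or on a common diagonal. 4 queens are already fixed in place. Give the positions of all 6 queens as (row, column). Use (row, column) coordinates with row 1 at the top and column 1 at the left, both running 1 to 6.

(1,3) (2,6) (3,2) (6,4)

Row 4: attacked by (1,3)→{3,6}; (2,6)→{4,6}; (3,2)→{1,2,3}; (6,4)→{2,4,6}. Safe: 5. Place at column 5.
Row 5: attacked by (1,3)→{3}; (2,6)→{3,6}; (3,2)→{2,4}; (4,5)→{4,5,6}; (6,4)→{3,4,5}. Safe: 1. Place at column 1.
Columns [3, 6, 2, 5, 1, 4], r−c [-2, -4, 1, -1, 4, 2], r+c [4, 8, 5, 9, 6, 10] are all distinct, so no two queens attack.

(1,3) (2,6) (3,2) (4,5) (5,1) (6,4)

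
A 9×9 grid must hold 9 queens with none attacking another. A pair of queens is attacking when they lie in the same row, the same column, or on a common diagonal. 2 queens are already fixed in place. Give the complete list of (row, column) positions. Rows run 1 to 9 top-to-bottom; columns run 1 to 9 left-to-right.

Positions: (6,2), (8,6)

(1,3) (2,5) (3,7) (4,1) (5,4) (6,2) (7,8) (8,6) (9,9)

Row 1: attacked by (6,2)→{2,7}; (8,6)→{6}. Safe: 1, 3, 4, 5, 8, 9. Place at column 3.
Row 2: attacked by (1,3)→{2,3,4}; (6,2)→{2,6}; (8,6)→{6}. Safe: 1, 5, 7, 8, 9. Place at column 5.
Row 3: attacked by (1,3)→{1,3,5}; (2,5)→{4,5,6}; (6,2)→{2,5}; (8,6)→{1,6}. Safe: 7, 8, 9. Place at column 7.
Row 4: attacked by (1,3)→{3,6}; (2,5)→{3,5,7}; (3,7)→{6,7,8}; (6,2)→{2,4}; (8,6)→{2,6}. Safe: 1, 9. Place at column 1.
Row 5: attacked by (1,3)→{3,7}; (2,5)→{2,5,8}; (3,7)→{5,7,9}; (4,1)→{1,2}; (6,2)→{1,2,3}; (8,6)→{3,6,9}. Safe: 4. Place at column 4.
Row 7: attacked by (1,3)→{3,9}; (2,5)→{5}; (3,7)→{3,7}; (4,1)→{1,4}; (5,4)→{2,4,6}; (6,2)→{1,2,3}; (8,6)→{5,6,7}. Safe: 8. Place at column 8.
Row 9: attacked by (1,3)→{3}; (2,5)→{5}; (3,7)→{1,7}; (4,1)→{1,6}; (5,4)→{4,8}; (6,2)→{2,5}; (7,8)→{6,8}; (8,6)→{5,6,7}. Safe: 9. Place at column 9.
Columns [3, 5, 7, 1, 4, 2, 8, 6, 9], r−c [-2, -3, -4, 3, 1, 4, -1, 2, 0], r+c [4, 7, 10, 5, 9, 8, 15, 14, 18] are all distinct, so no two queens attack.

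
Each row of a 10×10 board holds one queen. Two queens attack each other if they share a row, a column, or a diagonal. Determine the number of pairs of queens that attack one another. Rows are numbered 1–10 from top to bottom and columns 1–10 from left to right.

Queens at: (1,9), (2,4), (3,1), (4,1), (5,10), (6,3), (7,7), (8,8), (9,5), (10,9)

5

Same column: (1,9)–(10,9) (column 9); (3,1)–(4,1) (column 1).
Same diagonal: (4,1)–(6,3) (|4−6| = |1−3| = 2); (7,7)–(8,8) (|7−8| = |7−8| = 1); (7,7)–(9,5) (|7−9| = |7−5| = 2).
Total attacking pairs: 5.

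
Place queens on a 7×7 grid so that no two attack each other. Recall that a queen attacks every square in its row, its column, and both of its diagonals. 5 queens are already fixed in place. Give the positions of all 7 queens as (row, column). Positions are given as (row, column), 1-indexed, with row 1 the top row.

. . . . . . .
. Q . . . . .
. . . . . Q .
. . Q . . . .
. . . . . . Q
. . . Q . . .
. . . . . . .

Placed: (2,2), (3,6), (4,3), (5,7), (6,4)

Row 1: attacked by (2,2)→{1,2,3}; (3,6)→{4,6}; (4,3)→{3,6}; (5,7)→{3,7}; (6,4)→{4}. Safe: 5. Place at column 5.
Row 7: attacked by (1,5)→{5}; (2,2)→{2,7}; (3,6)→{2,6}; (4,3)→{3,6}; (5,7)→{5,7}; (6,4)→{3,4,5}. Safe: 1. Place at column 1.
Columns [5, 2, 6, 3, 7, 4, 1], r−c [-4, 0, -3, 1, -2, 2, 6], r+c [6, 4, 9, 7, 12, 10, 8] are all distinct, so no two queens attack.

(1,5) (2,2) (3,6) (4,3) (5,7) (6,4) (7,1)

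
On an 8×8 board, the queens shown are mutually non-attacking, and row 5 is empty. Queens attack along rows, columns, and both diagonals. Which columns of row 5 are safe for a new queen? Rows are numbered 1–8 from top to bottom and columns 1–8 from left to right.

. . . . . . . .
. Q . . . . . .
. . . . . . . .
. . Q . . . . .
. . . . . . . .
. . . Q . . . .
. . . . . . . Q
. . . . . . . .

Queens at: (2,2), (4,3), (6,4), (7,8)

(2,2) attacks row 5 at column 2 and diagonals 5.
(4,3) attacks row 5 at column 3 and diagonals 2, 4.
(6,4) attacks row 5 at column 4 and diagonals 3, 5.
(7,8) attacks row 5 at column 8 and diagonals 6.
Attacked columns: {2, 3, 4, 5, 6, 8}. Safe: {1, 7}.

columns 1, 7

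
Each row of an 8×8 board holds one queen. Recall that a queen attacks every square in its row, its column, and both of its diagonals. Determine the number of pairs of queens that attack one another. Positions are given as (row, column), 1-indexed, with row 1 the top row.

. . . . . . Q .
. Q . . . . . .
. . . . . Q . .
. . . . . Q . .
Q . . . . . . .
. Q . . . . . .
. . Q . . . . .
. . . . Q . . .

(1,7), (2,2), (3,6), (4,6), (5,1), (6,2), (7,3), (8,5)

7

Same column: (2,2)–(6,2) (column 2); (3,6)–(4,6) (column 6).
Same diagonal: (1,7)–(6,2) (|1−6| = |7−2| = 5); (4,6)–(7,3) (|4−7| = |6−3| = 3); (5,1)–(6,2) (|5−6| = |1−2| = 1); (5,1)–(7,3) (|5−7| = |1−3| = 2); (6,2)–(7,3) (|6−7| = |2−3| = 1).
Total attacking pairs: 7.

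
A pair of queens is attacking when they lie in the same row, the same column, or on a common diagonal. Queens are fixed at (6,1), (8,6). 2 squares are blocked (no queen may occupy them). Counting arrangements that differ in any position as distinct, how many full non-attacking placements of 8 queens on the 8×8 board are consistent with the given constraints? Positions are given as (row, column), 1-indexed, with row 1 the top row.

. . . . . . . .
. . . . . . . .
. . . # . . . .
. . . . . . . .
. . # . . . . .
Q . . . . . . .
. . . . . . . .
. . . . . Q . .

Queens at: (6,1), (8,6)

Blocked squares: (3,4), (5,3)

4

Branch on row 1: col 2 → 0; col 3 → 1; col 4 → 1; col 5 → 1; col 7 → 1; col 8 → 0.
Sum: 0 + 1 + 1 + 1 + 1 + 0 = 4.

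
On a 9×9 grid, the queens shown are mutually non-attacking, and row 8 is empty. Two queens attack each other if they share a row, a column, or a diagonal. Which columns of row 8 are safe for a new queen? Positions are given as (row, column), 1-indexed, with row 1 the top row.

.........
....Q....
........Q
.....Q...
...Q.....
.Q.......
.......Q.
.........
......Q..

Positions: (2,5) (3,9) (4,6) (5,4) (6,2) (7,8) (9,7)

(2,5) attacks row 8 at column 5.
(3,9) attacks row 8 at column 9 and diagonals 4.
(4,6) attacks row 8 at column 6 and diagonals 2.
(5,4) attacks row 8 at column 4 and diagonals 1, 7.
(6,2) attacks row 8 at column 2 and diagonals 4.
(7,8) attacks row 8 at column 8 and diagonals 7, 9.
(9,7) attacks row 8 at column 7 and diagonals 6, 8.
Attacked columns: {1, 2, 4, 5, 6, 7, 8, 9}. Safe: {3}.

columns 3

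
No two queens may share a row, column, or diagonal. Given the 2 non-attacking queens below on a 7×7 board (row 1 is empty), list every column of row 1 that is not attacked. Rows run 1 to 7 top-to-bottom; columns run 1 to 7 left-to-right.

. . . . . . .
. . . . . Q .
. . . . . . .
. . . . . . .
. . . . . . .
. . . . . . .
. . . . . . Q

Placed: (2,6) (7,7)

(2,6) attacks row 1 at column 6 and diagonals 5, 7.
(7,7) attacks row 1 at column 7 and diagonals 1.
Attacked columns: {1, 5, 6, 7}. Safe: {2, 3, 4}.

columns 2, 3, 4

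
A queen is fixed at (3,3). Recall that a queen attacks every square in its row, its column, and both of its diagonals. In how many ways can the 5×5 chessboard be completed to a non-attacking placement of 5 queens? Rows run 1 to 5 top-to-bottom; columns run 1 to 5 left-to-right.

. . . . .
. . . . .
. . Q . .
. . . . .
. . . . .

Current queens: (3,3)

Branch on row 1: col 2 → 1; col 4 → 1.
Sum: 1 + 1 = 2.

2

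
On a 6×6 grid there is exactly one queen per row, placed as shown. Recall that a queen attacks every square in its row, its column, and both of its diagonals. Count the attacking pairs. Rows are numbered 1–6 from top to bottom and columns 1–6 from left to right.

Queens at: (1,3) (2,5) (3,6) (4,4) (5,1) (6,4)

2

Same column: (4,4)–(6,4) (column 4).
Same diagonal: (2,5)–(3,6) (|2−3| = |5−6| = 1).
Total attacking pairs: 2.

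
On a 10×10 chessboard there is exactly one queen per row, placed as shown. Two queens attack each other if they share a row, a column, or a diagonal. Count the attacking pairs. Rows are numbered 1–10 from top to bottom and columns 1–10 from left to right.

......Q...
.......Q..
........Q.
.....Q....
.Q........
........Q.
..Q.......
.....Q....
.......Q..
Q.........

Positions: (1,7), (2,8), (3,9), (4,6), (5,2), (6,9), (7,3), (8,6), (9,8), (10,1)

9

Same column: (2,8)–(9,8) (column 8); (3,9)–(6,9) (column 9); (4,6)–(8,6) (column 6).
Same diagonal: (1,7)–(2,8) (|1−2| = |7−8| = 1); (1,7)–(3,9) (|1−3| = |7−9| = 2); (2,8)–(3,9) (|2−3| = |8−9| = 1); (2,8)–(4,6) (|2−4| = |8−6| = 2); (2,8)–(7,3) (|2−7| = |8−3| = 5); (4,6)–(7,3) (|4−7| = |6−3| = 3).
Total attacking pairs: 9.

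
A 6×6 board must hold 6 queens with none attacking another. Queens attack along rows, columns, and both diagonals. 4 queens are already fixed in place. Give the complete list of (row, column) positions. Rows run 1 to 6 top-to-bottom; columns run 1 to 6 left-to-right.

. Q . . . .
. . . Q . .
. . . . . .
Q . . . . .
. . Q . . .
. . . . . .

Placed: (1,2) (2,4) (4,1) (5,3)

(1,2) (2,4) (3,6) (4,1) (5,3) (6,5)

Row 3: attacked by (1,2)→{2,4}; (2,4)→{3,4,5}; (4,1)→{1,2}; (5,3)→{1,3,5}. Safe: 6. Place at column 6.
Row 6: attacked by (1,2)→{2}; (2,4)→{4}; (3,6)→{3,6}; (4,1)→{1,3}; (5,3)→{2,3,4}. Safe: 5. Place at column 5.
Columns [2, 4, 6, 1, 3, 5], r−c [-1, -2, -3, 3, 2, 1], r+c [3, 6, 9, 5, 8, 11] are all distinct, so no two queens attack.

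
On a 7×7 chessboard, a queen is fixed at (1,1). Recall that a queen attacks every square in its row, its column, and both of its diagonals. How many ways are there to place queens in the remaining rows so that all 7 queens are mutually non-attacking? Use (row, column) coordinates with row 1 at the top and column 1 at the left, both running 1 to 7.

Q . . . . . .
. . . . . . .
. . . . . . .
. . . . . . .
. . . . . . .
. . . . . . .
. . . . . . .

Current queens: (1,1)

Branch on row 2: col 3 → 1; col 4 → 1; col 5 → 1; col 6 → 1; col 7 → 0.
Sum: 1 + 1 + 1 + 1 + 0 = 4.

4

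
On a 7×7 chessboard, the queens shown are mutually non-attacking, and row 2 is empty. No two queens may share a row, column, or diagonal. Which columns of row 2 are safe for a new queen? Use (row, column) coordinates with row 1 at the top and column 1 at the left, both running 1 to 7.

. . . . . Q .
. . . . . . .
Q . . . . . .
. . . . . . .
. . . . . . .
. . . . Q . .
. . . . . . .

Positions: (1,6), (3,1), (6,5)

columns 3, 4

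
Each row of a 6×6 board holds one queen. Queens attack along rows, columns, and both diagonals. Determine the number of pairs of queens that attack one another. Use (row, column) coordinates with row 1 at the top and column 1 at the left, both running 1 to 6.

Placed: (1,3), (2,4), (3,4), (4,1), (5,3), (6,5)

3

Same column: (1,3)–(5,3) (column 3); (2,4)–(3,4) (column 4).
Same diagonal: (1,3)–(2,4) (|1−2| = |3−4| = 1).
Total attacking pairs: 3.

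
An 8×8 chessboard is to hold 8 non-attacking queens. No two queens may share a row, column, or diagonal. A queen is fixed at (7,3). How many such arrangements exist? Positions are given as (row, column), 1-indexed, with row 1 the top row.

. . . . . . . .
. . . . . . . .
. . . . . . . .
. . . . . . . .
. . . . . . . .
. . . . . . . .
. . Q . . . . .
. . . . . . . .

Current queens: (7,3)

14

Branch on row 1: col 1 → 0; col 2 → 1; col 4 → 6; col 5 → 3; col 6 → 0; col 7 → 3; col 8 → 1.
Sum: 0 + 1 + 6 + 3 + 0 + 3 + 1 = 14.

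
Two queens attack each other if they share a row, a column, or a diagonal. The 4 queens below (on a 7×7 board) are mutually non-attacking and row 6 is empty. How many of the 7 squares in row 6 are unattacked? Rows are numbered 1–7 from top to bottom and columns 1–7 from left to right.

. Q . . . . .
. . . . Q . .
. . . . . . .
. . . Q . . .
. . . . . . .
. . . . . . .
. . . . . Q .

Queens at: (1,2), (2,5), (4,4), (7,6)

1

(1,2) attacks row 6 at column 2 and diagonals 7.
(2,5) attacks row 6 at column 5 and diagonals 1.
(4,4) attacks row 6 at column 4 and diagonals 2, 6.
(7,6) attacks row 6 at column 6 and diagonals 5, 7.
Attacked columns: {1, 2, 4, 5, 6, 7}. Safe: {3}.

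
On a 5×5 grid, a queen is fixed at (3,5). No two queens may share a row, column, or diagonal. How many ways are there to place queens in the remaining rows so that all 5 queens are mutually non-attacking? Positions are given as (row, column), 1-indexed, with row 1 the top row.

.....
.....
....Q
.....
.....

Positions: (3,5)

Branch on row 1: col 1 → 1; col 2 → 0; col 4 → 1.
Sum: 1 + 0 + 1 = 2.

2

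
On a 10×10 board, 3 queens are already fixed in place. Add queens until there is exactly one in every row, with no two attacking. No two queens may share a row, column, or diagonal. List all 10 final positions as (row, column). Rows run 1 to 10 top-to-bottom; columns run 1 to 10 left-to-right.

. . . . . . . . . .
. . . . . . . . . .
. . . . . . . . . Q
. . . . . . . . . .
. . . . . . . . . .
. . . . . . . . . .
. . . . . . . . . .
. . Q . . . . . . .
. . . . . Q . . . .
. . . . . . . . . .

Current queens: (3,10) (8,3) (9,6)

(1,2) (2,7) (3,10) (4,4) (5,1) (6,8) (7,5) (8,3) (9,6) (10,9)

Row 1: attacked by (3,10)→{8,10}; (8,3)→{3,10}; (9,6)→{6}. Safe: 1, 2, 4, 5, 7, 9. Place at column 2.
Row 2: attacked by (1,2)→{1,2,3}; (3,10)→{9,10}; (8,3)→{3,9}; (9,6)→{6}. Safe: 4, 5, 7, 8. Place at column 7.
Row 4: attacked by (1,2)→{2,5}; (2,7)→{5,7,9}; (3,10)→{9,10}; (8,3)→{3,7}; (9,6)→{1,6}. Safe: 4, 8. Place at column 4.
Row 5: attacked by (1,2)→{2,6}; (2,7)→{4,7,10}; (3,10)→{8,10}; (4,4)→{3,4,5}; (8,3)→{3,6}; (9,6)→{2,6,10}. Safe: 1, 9. Place at column 1.
Row 6: attacked by (1,2)→{2,7}; (2,7)→{3,7}; (3,10)→{7,10}; (4,4)→{2,4,6}; (5,1)→{1,2}; (8,3)→{1,3,5}; (9,6)→{3,6,9}. Safe: 8. Place at column 8.
Row 7: attacked by (1,2)→{2,8}; (2,7)→{2,7}; (3,10)→{6,10}; (4,4)→{1,4,7}; (5,1)→{1,3}; (6,8)→{7,8,9}; (8,3)→{2,3,4}; (9,6)→{4,6,8}. Safe: 5. Place at column 5.
Row 10: attacked by (1,2)→{2}; (2,7)→{7}; (3,10)→{3,10}; (4,4)→{4,10}; (5,1)→{1,6}; (6,8)→{4,8}; (7,5)→{2,5,8}; (8,3)→{1,3,5}; (9,6)→{5,6,7}. Safe: 9. Place at column 9.
Columns [2, 7, 10, 4, 1, 8, 5, 3, 6, 9], r−c [-1, -5, -7, 0, 4, -2, 2, 5, 3, 1], r+c [3, 9, 13, 8, 6, 14, 12, 11, 15, 19] are all distinct, so no two queens attack.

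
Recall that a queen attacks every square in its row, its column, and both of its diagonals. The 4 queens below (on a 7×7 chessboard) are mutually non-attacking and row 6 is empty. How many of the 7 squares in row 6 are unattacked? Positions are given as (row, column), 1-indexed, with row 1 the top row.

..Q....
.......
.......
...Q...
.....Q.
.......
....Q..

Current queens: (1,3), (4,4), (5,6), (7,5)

1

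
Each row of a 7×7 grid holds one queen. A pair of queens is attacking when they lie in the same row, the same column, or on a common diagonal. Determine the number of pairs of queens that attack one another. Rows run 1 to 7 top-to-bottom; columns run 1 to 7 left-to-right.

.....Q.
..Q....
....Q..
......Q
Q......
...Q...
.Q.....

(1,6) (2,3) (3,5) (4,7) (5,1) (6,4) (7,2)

All columns are distinct and no two queens satisfy |Δrow| = |Δcol|, so no pair attacks.

0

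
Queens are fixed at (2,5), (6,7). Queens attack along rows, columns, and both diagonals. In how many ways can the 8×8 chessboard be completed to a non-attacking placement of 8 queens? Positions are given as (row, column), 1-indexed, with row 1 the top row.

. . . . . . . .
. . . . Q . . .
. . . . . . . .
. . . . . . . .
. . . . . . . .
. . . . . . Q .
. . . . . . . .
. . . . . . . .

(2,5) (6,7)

Branch on row 1: col 1 → 1; col 3 → 2; col 8 → 0.
Sum: 1 + 2 + 0 = 3.

3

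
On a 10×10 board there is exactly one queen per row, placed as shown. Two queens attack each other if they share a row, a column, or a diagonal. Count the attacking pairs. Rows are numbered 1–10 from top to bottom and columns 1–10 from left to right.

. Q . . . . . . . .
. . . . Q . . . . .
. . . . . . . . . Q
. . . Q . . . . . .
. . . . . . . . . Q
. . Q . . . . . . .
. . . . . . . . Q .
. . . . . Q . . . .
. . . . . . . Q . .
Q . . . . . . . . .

Same column: (3,10)–(5,10) (column 10).
Total attacking pairs: 1.

1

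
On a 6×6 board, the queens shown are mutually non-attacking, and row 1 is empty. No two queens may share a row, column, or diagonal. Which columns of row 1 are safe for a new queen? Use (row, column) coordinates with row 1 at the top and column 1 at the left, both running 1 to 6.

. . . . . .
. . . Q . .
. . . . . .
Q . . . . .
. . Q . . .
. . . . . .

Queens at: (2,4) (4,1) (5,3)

columns 2, 6

(2,4) attacks row 1 at column 4 and diagonals 3, 5.
(4,1) attacks row 1 at column 1 and diagonals 4.
(5,3) attacks row 1 at column 3.
Attacked columns: {1, 3, 4, 5}. Safe: {2, 6}.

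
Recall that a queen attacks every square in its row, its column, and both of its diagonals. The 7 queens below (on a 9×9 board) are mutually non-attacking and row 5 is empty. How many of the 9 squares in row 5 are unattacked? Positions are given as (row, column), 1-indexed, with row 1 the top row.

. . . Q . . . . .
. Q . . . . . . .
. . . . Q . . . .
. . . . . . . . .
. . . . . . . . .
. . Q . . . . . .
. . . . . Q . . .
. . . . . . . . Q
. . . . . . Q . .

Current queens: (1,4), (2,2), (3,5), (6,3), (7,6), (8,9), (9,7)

1

(1,4) attacks row 5 at column 4 and diagonals 8.
(2,2) attacks row 5 at column 2 and diagonals 5.
(3,5) attacks row 5 at column 5 and diagonals 3, 7.
(6,3) attacks row 5 at column 3 and diagonals 2, 4.
(7,6) attacks row 5 at column 6 and diagonals 4, 8.
(8,9) attacks row 5 at column 9 and diagonals 6.
(9,7) attacks row 5 at column 7 and diagonals 3.
Attacked columns: {2, 3, 4, 5, 6, 7, 8, 9}. Safe: {1}.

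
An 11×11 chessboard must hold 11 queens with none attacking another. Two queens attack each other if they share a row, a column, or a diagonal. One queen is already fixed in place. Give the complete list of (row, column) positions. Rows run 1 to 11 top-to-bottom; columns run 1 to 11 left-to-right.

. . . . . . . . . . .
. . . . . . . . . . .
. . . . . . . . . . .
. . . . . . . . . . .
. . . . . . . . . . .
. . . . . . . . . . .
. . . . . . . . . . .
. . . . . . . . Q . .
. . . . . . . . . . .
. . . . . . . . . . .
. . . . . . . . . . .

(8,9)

(1,4) (2,7) (3,11) (4,3) (5,5) (6,10) (7,1) (8,9) (9,6) (10,8) (11,2)

Row 1: attacked by (8,9)→{2,9}. Safe: 1, 3, 4, 5, 6, 7, 8, 10, 11. Place at column 4.
Row 2: attacked by (1,4)→{3,4,5}; (8,9)→{3,9}. Safe: 1, 2, 6, 7, 8, 10, 11. Place at column 7.
Row 3: attacked by (1,4)→{2,4,6}; (2,7)→{6,7,8}; (8,9)→{4,9}. Safe: 1, 3, 5, 10, 11. Place at column 11.
Row 4: attacked by (1,4)→{1,4,7}; (2,7)→{5,7,9}; (3,11)→{10,11}; (8,9)→{5,9}. Safe: 2, 3, 6, 8. Place at column 3.
Row 5: attacked by (1,4)→{4,8}; (2,7)→{4,7,10}; (3,11)→{9,11}; (4,3)→{2,3,4}; (8,9)→{6,9}. Safe: 1, 5. Place at column 5.
Row 6: attacked by (1,4)→{4,9}; (2,7)→{3,7,11}; (3,11)→{8,11}; (4,3)→{1,3,5}; (5,5)→{4,5,6}; (8,9)→{7,9,11}. Safe: 2, 10. Place at column 10.
Row 7: attacked by (1,4)→{4,10}; (2,7)→{2,7}; (3,11)→{7,11}; (4,3)→{3,6}; (5,5)→{3,5,7}; (6,10)→{9,10,11}; (8,9)→{8,9,10}. Safe: 1. Place at column 1.
Row 9: attacked by (1,4)→{4}; (2,7)→{7}; (3,11)→{5,11}; (4,3)→{3,8}; (5,5)→{1,5,9}; (6,10)→{7,10}; (7,1)→{1,3}; (8,9)→{8,9,10}. Safe: 2, 6. Place at column 6.
Row 10: attacked by (1,4)→{4}; (2,7)→{7}; (3,11)→{4,11}; (4,3)→{3,9}; (5,5)→{5,10}; (6,10)→{6,10}; (7,1)→{1,4}; (8,9)→{7,9,11}; (9,6)→{5,6,7}. Safe: 2, 8. Place at column 8.
Row 11: attacked by (1,4)→{4}; (2,7)→{7}; (3,11)→{3,11}; (4,3)→{3,10}; (5,5)→{5,11}; (6,10)→{5,10}; (7,1)→{1,5}; (8,9)→{6,9}; (9,6)→{4,6,8}; (10,8)→{7,8,9}. Safe: 2. Place at column 2.
Columns [4, 7, 11, 3, 5, 10, 1, 9, 6, 8, 2], r−c [-3, -5, -8, 1, 0, -4, 6, -1, 3, 2, 9], r+c [5, 9, 14, 7, 10, 16, 8, 17, 15, 18, 13] are all distinct, so no two queens attack.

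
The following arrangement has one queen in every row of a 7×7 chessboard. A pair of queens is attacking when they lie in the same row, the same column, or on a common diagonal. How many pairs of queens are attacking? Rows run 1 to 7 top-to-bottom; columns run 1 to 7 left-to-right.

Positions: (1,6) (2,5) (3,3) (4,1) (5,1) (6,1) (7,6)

8

Same column: (1,6)–(7,6) (column 6); (4,1)–(5,1) (column 1); (4,1)–(6,1) (column 1); (5,1)–(6,1) (column 1).
Same diagonal: (1,6)–(2,5) (|1−2| = |6−5| = 1); (1,6)–(6,1) (|1−6| = |6−1| = 5); (2,5)–(6,1) (|2−6| = |5−1| = 4); (3,3)–(5,1) (|3−5| = |3−1| = 2).
Total attacking pairs: 8.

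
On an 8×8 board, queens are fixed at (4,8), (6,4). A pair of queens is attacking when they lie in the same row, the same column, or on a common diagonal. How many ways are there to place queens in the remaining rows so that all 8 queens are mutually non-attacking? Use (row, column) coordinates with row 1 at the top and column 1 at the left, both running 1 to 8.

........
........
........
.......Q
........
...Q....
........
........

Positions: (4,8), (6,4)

Branch on row 1: col 1 → 1; col 2 → 1; col 3 → 2; col 6 → 1; col 7 → 1.
Sum: 1 + 1 + 2 + 1 + 1 = 6.

6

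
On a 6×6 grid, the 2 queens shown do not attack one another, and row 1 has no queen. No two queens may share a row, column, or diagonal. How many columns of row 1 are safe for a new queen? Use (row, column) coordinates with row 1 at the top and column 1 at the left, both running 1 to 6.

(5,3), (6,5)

(5,3) attacks row 1 at column 3.
(6,5) attacks row 1 at column 5.
Attacked columns: {3, 5}. Safe: {1, 2, 4, 6}.

4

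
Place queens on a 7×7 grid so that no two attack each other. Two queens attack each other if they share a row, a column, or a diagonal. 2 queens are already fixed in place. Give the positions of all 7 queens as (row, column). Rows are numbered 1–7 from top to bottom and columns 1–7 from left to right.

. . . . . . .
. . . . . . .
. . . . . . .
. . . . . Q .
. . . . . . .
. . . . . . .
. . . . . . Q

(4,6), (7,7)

(1,5) (2,3) (3,1) (4,6) (5,4) (6,2) (7,7)

Row 1: attacked by (4,6)→{3,6}; (7,7)→{1,7}. Safe: 2, 4, 5. Place at column 5.
Row 2: attacked by (1,5)→{4,5,6}; (4,6)→{4,6}; (7,7)→{2,7}. Safe: 1, 3. Place at column 3.
Row 3: attacked by (1,5)→{3,5,7}; (2,3)→{2,3,4}; (4,6)→{5,6,7}; (7,7)→{3,7}. Safe: 1. Place at column 1.
Row 5: attacked by (1,5)→{1,5}; (2,3)→{3,6}; (3,1)→{1,3}; (4,6)→{5,6,7}; (7,7)→{5,7}. Safe: 2, 4. Place at column 4.
Row 6: attacked by (1,5)→{5}; (2,3)→{3,7}; (3,1)→{1,4}; (4,6)→{4,6}; (5,4)→{3,4,5}; (7,7)→{6,7}. Safe: 2. Place at column 2.
Columns [5, 3, 1, 6, 4, 2, 7], r−c [-4, -1, 2, -2, 1, 4, 0], r+c [6, 5, 4, 10, 9, 8, 14] are all distinct, so no two queens attack.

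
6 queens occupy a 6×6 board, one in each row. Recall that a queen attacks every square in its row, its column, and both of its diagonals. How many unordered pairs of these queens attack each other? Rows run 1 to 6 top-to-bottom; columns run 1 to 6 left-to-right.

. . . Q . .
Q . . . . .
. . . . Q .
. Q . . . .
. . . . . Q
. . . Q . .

2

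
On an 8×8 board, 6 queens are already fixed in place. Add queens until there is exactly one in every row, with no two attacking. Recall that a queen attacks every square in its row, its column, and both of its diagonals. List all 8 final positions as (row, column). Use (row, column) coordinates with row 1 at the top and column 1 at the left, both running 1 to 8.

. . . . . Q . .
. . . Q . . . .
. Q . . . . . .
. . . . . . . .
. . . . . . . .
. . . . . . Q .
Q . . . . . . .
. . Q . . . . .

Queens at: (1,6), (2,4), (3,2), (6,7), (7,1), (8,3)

(1,6) (2,4) (3,2) (4,8) (5,5) (6,7) (7,1) (8,3)

Row 4: attacked by (1,6)→{3,6}; (2,4)→{2,4,6}; (3,2)→{1,2,3}; (6,7)→{5,7}; (7,1)→{1,4}; (8,3)→{3,7}. Safe: 8. Place at column 8.
Row 5: attacked by (1,6)→{2,6}; (2,4)→{1,4,7}; (3,2)→{2,4}; (4,8)→{7,8}; (6,7)→{6,7,8}; (7,1)→{1,3}; (8,3)→{3,6}. Safe: 5. Place at column 5.
Columns [6, 4, 2, 8, 5, 7, 1, 3], r−c [-5, -2, 1, -4, 0, -1, 6, 5], r+c [7, 6, 5, 12, 10, 13, 8, 11] are all distinct, so no two queens attack.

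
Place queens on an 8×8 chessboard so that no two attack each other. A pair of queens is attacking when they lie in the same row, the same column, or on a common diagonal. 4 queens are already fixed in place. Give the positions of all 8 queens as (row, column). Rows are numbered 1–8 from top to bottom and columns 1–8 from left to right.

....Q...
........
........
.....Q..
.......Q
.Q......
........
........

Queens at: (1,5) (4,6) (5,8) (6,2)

(1,5) (2,3) (3,1) (4,6) (5,8) (6,2) (7,4) (8,7)

Row 2: attacked by (1,5)→{4,5,6}; (4,6)→{4,6,8}; (5,8)→{5,8}; (6,2)→{2,6}. Safe: 1, 3, 7. Place at column 3.
Row 3: attacked by (1,5)→{3,5,7}; (2,3)→{2,3,4}; (4,6)→{5,6,7}; (5,8)→{6,8}; (6,2)→{2,5}. Safe: 1. Place at column 1.
Row 7: attacked by (1,5)→{5}; (2,3)→{3,8}; (3,1)→{1,5}; (4,6)→{3,6}; (5,8)→{6,8}; (6,2)→{1,2,3}. Safe: 4, 7. Place at column 4.
Row 8: attacked by (1,5)→{5}; (2,3)→{3}; (3,1)→{1,6}; (4,6)→{2,6}; (5,8)→{5,8}; (6,2)→{2,4}; (7,4)→{3,4,5}. Safe: 7. Place at column 7.
Columns [5, 3, 1, 6, 8, 2, 4, 7], r−c [-4, -1, 2, -2, -3, 4, 3, 1], r+c [6, 5, 4, 10, 13, 8, 11, 15] are all distinct, so no two queens attack.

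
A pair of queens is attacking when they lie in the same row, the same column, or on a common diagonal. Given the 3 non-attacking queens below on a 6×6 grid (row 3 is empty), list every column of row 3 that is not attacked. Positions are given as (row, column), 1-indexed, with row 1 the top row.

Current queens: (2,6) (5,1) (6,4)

columns 2

(2,6) attacks row 3 at column 6 and diagonals 5.
(5,1) attacks row 3 at column 1 and diagonals 3.
(6,4) attacks row 3 at column 4 and diagonals 1.
Attacked columns: {1, 3, 4, 5, 6}. Safe: {2}.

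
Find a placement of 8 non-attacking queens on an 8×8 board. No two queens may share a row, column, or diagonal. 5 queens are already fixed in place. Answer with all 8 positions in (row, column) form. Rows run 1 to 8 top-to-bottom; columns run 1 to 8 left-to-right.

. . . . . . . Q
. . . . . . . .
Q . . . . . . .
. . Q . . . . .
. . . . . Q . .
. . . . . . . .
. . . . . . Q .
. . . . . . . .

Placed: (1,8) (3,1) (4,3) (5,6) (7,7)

(1,8) (2,4) (3,1) (4,3) (5,6) (6,2) (7,7) (8,5)

Row 2: attacked by (1,8)→{7,8}; (3,1)→{1,2}; (4,3)→{1,3,5}; (5,6)→{3,6}; (7,7)→{2,7}. Safe: 4. Place at column 4.
Row 6: attacked by (1,8)→{3,8}; (2,4)→{4,8}; (3,1)→{1,4}; (4,3)→{1,3,5}; (5,6)→{5,6,7}; (7,7)→{6,7,8}. Safe: 2. Place at column 2.
Row 8: attacked by (1,8)→{1,8}; (2,4)→{4}; (3,1)→{1,6}; (4,3)→{3,7}; (5,6)→{3,6}; (6,2)→{2,4}; (7,7)→{6,7,8}. Safe: 5. Place at column 5.
Columns [8, 4, 1, 3, 6, 2, 7, 5], r−c [-7, -2, 2, 1, -1, 4, 0, 3], r+c [9, 6, 4, 7, 11, 8, 14, 13] are all distinct, so no two queens attack.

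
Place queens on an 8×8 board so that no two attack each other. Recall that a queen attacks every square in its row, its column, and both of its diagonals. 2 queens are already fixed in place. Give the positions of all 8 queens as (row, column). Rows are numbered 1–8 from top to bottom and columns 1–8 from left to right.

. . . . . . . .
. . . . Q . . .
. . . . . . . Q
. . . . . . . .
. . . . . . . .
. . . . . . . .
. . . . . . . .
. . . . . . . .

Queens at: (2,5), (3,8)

Row 1: attacked by (2,5)→{4,5,6}; (3,8)→{6,8}. Safe: 1, 2, 3, 7. Place at column 1.
Row 4: attacked by (1,1)→{1,4}; (2,5)→{3,5,7}; (3,8)→{7,8}. Safe: 2, 6. Place at column 6.
Row 5: attacked by (1,1)→{1,5}; (2,5)→{2,5,8}; (3,8)→{6,8}; (4,6)→{5,6,7}. Safe: 3, 4. Place at column 3.
Row 6: attacked by (1,1)→{1,6}; (2,5)→{1,5}; (3,8)→{5,8}; (4,6)→{4,6,8}; (5,3)→{2,3,4}. Safe: 7. Place at column 7.
Row 7: attacked by (1,1)→{1,7}; (2,5)→{5}; (3,8)→{4,8}; (4,6)→{3,6}; (5,3)→{1,3,5}; (6,7)→{6,7,8}. Safe: 2. Place at column 2.
Row 8: attacked by (1,1)→{1,8}; (2,5)→{5}; (3,8)→{3,8}; (4,6)→{2,6}; (5,3)→{3,6}; (6,7)→{5,7}; (7,2)→{1,2,3}. Safe: 4. Place at column 4.
Columns [1, 5, 8, 6, 3, 7, 2, 4], r−c [0, -3, -5, -2, 2, -1, 5, 4], r+c [2, 7, 11, 10, 8, 13, 9, 12] are all distinct, so no two queens attack.

(1,1) (2,5) (3,8) (4,6) (5,3) (6,7) (7,2) (8,4)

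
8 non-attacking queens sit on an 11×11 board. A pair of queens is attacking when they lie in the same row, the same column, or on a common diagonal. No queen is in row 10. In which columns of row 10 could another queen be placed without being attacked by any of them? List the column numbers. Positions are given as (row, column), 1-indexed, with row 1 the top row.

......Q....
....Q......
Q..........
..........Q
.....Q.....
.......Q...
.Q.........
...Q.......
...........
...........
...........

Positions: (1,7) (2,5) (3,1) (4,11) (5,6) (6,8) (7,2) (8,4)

(1,7) attacks row 10 at column 7.
(2,5) attacks row 10 at column 5.
(3,1) attacks row 10 at column 1 and diagonals 8.
(4,11) attacks row 10 at column 11 and diagonals 5.
(5,6) attacks row 10 at column 6 and diagonals 1, 11.
(6,8) attacks row 10 at column 8 and diagonals 4.
(7,2) attacks row 10 at column 2 and diagonals 5.
(8,4) attacks row 10 at column 4 and diagonals 2, 6.
Attacked columns: {1, 2, 4, 5, 6, 7, 8, 11}. Safe: {3, 9, 10}.

columns 3, 9, 10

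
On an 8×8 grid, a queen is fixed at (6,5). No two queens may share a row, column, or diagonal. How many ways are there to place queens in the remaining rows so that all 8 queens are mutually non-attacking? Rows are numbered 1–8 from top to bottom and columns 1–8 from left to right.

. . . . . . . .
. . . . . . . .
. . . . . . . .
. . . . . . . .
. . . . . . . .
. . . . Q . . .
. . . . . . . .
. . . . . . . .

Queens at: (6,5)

12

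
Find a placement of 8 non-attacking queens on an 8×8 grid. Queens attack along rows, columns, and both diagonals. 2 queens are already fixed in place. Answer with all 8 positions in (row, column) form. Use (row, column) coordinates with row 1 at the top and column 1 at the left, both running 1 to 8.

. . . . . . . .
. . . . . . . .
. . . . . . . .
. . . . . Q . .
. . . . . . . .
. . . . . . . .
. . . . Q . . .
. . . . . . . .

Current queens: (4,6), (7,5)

(1,1) (2,7) (3,4) (4,6) (5,8) (6,2) (7,5) (8,3)

Row 1: attacked by (4,6)→{3,6}; (7,5)→{5}. Safe: 1, 2, 4, 7, 8. Place at column 1.
Row 2: attacked by (1,1)→{1,2}; (4,6)→{4,6,8}; (7,5)→{5}. Safe: 3, 7. Place at column 7.
Row 3: attacked by (1,1)→{1,3}; (2,7)→{6,7,8}; (4,6)→{5,6,7}; (7,5)→{1,5}. Safe: 2, 4. Place at column 4.
Row 5: attacked by (1,1)→{1,5}; (2,7)→{4,7}; (3,4)→{2,4,6}; (4,6)→{5,6,7}; (7,5)→{3,5,7}. Safe: 8. Place at column 8.
Row 6: attacked by (1,1)→{1,6}; (2,7)→{3,7}; (3,4)→{1,4,7}; (4,6)→{4,6,8}; (5,8)→{7,8}; (7,5)→{4,5,6}. Safe: 2. Place at column 2.
Row 8: attacked by (1,1)→{1,8}; (2,7)→{1,7}; (3,4)→{4}; (4,6)→{2,6}; (5,8)→{5,8}; (6,2)→{2,4}; (7,5)→{4,5,6}. Safe: 3. Place at column 3.
Columns [1, 7, 4, 6, 8, 2, 5, 3], r−c [0, -5, -1, -2, -3, 4, 2, 5], r+c [2, 9, 7, 10, 13, 8, 12, 11] are all distinct, so no two queens attack.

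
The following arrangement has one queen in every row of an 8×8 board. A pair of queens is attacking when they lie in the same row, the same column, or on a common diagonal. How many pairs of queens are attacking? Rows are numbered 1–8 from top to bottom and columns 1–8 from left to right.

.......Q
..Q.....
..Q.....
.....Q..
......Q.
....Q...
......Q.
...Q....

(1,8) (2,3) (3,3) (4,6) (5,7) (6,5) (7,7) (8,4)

Same column: (2,3)–(3,3) (column 3); (5,7)–(7,7) (column 7).
Same diagonal: (3,3)–(7,7) (|3−7| = |3−7| = 4); (4,6)–(5,7) (|4−5| = |6−7| = 1); (5,7)–(8,4) (|5−8| = |7−4| = 3).
Total attacking pairs: 5.

5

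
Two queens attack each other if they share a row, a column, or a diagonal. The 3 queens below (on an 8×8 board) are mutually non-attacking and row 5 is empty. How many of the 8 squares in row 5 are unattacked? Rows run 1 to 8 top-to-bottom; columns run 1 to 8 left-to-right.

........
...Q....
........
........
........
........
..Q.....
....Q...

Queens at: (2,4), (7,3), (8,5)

(2,4) attacks row 5 at column 4 and diagonals 1, 7.
(7,3) attacks row 5 at column 3 and diagonals 1, 5.
(8,5) attacks row 5 at column 5 and diagonals 2, 8.
Attacked columns: {1, 2, 3, 4, 5, 7, 8}. Safe: {6}.

1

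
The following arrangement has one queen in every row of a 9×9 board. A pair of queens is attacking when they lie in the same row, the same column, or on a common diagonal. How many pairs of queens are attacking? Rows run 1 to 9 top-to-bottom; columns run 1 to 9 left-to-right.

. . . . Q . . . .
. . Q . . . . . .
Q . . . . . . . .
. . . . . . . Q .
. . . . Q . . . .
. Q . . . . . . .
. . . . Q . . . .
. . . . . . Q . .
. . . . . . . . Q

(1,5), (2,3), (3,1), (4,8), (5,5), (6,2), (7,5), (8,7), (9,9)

Same column: (1,5)–(5,5) (column 5); (1,5)–(7,5) (column 5); (5,5)–(7,5) (column 5).
Same diagonal: (1,5)–(4,8) (|1−4| = |5−8| = 3); (3,1)–(7,5) (|3−7| = |1−5| = 4); (4,8)–(7,5) (|4−7| = |8−5| = 3); (5,5)–(9,9) (|5−9| = |5−9| = 4).
Total attacking pairs: 7.

7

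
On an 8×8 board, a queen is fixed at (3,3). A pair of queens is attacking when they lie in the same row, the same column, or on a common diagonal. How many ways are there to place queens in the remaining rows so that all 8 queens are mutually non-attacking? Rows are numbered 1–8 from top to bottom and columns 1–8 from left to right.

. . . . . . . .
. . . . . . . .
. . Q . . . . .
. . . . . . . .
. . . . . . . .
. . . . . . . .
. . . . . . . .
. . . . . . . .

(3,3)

Branch on row 1: col 2 → 1; col 4 → 1; col 6 → 0; col 7 → 2; col 8 → 0.
Sum: 1 + 1 + 0 + 2 + 0 = 4.

4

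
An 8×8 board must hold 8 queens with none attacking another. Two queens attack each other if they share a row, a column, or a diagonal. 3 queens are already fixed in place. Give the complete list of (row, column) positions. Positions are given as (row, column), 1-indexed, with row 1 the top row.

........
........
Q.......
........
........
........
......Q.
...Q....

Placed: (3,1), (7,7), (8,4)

(1,8) (2,3) (3,1) (4,6) (5,2) (6,5) (7,7) (8,4)

Row 1: attacked by (3,1)→{1,3}; (7,7)→{1,7}; (8,4)→{4}. Safe: 2, 5, 6, 8. Place at column 8.
Row 2: attacked by (1,8)→{7,8}; (3,1)→{1,2}; (7,7)→{2,7}; (8,4)→{4}. Safe: 3, 5, 6. Place at column 3.
Row 4: attacked by (1,8)→{5,8}; (2,3)→{1,3,5}; (3,1)→{1,2}; (7,7)→{4,7}; (8,4)→{4,8}. Safe: 6. Place at column 6.
Row 5: attacked by (1,8)→{4,8}; (2,3)→{3,6}; (3,1)→{1,3}; (4,6)→{5,6,7}; (7,7)→{5,7}; (8,4)→{1,4,7}. Safe: 2. Place at column 2.
Row 6: attacked by (1,8)→{3,8}; (2,3)→{3,7}; (3,1)→{1,4}; (4,6)→{4,6,8}; (5,2)→{1,2,3}; (7,7)→{6,7,8}; (8,4)→{2,4,6}. Safe: 5. Place at column 5.
Columns [8, 3, 1, 6, 2, 5, 7, 4], r−c [-7, -1, 2, -2, 3, 1, 0, 4], r+c [9, 5, 4, 10, 7, 11, 14, 12] are all distinct, so no two queens attack.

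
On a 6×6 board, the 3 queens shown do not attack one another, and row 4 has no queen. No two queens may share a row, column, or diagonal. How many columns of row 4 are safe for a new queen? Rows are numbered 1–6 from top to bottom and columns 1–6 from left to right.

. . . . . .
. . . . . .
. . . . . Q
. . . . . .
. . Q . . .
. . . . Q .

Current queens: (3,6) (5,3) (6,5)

(3,6) attacks row 4 at column 6 and diagonals 5.
(5,3) attacks row 4 at column 3 and diagonals 2, 4.
(6,5) attacks row 4 at column 5 and diagonals 3.
Attacked columns: {2, 3, 4, 5, 6}. Safe: {1}.

1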